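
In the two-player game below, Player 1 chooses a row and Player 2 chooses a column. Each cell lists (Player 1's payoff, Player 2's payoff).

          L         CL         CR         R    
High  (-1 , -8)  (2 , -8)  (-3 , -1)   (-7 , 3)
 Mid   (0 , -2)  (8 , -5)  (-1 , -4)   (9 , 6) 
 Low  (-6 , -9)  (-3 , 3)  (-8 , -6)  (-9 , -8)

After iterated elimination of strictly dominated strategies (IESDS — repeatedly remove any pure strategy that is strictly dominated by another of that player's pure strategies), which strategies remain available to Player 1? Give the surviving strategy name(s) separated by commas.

Mid

Player 1's strategy High is strictly dominated by Mid (L: 0>-1, CL: 8>2, CR: -1>-3, R: 9>-7) and is removed.
Row Low is eliminated: Mid beats it against every remaining column (L: 0>-6, CL: 8>-3, CR: -1>-8, R: 9>-9).
Column L is eliminated: R beats it against every remaining row (Mid: 6>-2).
Column CL is eliminated: CR beats it against every remaining row (Mid: -4>-5).
For Player 2, R strictly dominates CR on the remaining rows (Mid: 6>-4); eliminate CR.
Among the remaining strategies, none is strictly dominated by another pure strategy of the same player, so the elimination stops.
Surviving strategies — Player 1: {Mid}; Player 2: {R}.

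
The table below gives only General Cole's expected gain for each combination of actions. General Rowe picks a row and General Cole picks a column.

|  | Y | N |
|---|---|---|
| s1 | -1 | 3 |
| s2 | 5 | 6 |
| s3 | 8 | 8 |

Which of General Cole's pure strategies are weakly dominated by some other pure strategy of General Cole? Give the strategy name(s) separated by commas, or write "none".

N weakly dominates Y — s1: 3>-1, s2: 6>5, s3: 8=8.
N is not dominated — it holds its own against Y at s1 (3>-1).

Y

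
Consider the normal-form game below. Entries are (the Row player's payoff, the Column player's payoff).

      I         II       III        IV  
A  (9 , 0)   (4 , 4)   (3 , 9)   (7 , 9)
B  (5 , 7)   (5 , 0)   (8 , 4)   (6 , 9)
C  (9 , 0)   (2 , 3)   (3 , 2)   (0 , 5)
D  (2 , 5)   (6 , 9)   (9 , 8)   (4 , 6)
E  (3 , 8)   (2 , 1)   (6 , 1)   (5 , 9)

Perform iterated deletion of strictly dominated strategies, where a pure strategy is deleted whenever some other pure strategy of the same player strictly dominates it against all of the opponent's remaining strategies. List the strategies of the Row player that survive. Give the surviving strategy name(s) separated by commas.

A, B, D

For the Row player, B strictly dominates E on the remaining columns (I: 5>3, II: 5>2, III: 8>6, IV: 6>5); eliminate E.
For the Column player, IV strictly dominates I on the remaining rows (A: 9>0, B: 9>7, C: 5>0, D: 6>5); eliminate I.
For the Row player, B strictly dominates C on the remaining columns (II: 5>2, III: 8>3, IV: 6>0); eliminate C.
Among the remaining strategies, none is strictly dominated by another pure strategy of the same player, so the elimination stops.
Surviving strategies — the Row player: {A, B, D}; the Column player: {II, III, IV}.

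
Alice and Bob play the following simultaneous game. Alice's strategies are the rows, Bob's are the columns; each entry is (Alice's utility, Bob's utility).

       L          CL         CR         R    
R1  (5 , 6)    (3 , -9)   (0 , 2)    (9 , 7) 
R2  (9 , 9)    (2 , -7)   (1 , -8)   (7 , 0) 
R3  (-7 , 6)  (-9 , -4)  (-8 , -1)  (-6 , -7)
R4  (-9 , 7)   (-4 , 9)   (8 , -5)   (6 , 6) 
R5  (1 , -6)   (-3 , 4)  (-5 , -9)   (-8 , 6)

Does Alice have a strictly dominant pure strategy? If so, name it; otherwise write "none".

none

R1 fails to dominate R2 at L (5<9).
R2 fails to dominate R1 at CL (2<3).
R3 fails to dominate R1 at L (-7<5).
R4 fails to dominate R1 at L (-9<5).
R5 fails to dominate R1 at L (1<5).
No single strategy dominates all the others.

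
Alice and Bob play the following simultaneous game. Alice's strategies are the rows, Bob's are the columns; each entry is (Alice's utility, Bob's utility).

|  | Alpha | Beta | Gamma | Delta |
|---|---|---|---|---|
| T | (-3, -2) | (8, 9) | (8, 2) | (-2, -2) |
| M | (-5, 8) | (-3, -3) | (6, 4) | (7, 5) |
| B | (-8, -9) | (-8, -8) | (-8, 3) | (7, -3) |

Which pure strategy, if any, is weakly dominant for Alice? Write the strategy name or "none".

T fails to dominate M at Delta (-2<7).
M fails to dominate T at Alpha (-5<-3).
B fails to dominate T at Alpha (-8<-3).
No single strategy dominates all the others.

none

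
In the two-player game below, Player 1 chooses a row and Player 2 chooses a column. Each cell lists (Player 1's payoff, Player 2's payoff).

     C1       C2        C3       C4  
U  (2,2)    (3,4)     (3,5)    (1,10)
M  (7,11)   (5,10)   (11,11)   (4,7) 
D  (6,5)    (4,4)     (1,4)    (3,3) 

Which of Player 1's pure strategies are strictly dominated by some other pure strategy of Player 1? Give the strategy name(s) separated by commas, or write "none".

M strictly dominates U — C1: 7>2, C2: 5>3, C3: 11>3, C4: 4>1.
Nothing dominates M: U at C1 (7>2); D at C1 (7>6).
D is strictly dominated by M (C1: 7>6, C2: 5>4, C3: 11>1, C4: 4>3).

U, D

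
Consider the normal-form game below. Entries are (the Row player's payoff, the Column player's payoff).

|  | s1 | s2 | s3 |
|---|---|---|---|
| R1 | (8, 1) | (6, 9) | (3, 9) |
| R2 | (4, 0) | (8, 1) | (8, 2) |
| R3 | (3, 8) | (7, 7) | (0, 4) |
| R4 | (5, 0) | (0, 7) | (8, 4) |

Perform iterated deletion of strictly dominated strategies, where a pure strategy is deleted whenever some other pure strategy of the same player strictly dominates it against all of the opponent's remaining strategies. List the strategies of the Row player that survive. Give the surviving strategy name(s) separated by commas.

R2, R4

For the Row player, R2 strictly dominates R3 on the remaining columns (s1: 4>3, s2: 8>7, s3: 8>0); eliminate R3.
For the Column player, s2 strictly dominates s1 on the remaining rows (R1: 9>1, R2: 1>0, R4: 7>0); eliminate s1.
Row R1 is eliminated: R2 beats it against every remaining column (s2: 8>6, s3: 8>3).
Among the remaining strategies, none is strictly dominated by another pure strategy of the same player, so the elimination stops.
Surviving strategies — the Row player: {R2, R4}; the Column player: {s2, s3}.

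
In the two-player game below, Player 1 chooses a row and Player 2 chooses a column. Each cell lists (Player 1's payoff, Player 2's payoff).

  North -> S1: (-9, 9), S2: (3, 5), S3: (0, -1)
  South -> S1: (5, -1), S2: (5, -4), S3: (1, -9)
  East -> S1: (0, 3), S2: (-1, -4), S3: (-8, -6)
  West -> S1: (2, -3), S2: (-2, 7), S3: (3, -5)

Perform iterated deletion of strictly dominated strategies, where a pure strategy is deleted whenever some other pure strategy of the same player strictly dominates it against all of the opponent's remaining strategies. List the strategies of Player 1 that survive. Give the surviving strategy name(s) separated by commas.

South

Player 1's strategy North is strictly dominated by South (S1: 5>-9, S2: 5>3, S3: 1>0) and is removed.
Player 1's strategy East is strictly dominated by South (S1: 5>0, S2: 5>-1, S3: 1>-8) and is removed.
Player 2's strategy S3 is strictly dominated by S1 (South: -1>-9, West: -3>-5) and is removed.
Row West is eliminated: South beats it against every remaining column (S1: 5>2, S2: 5>-2).
Player 2's strategy S2 is strictly dominated by S1 (South: -1>-4) and is removed.
Among the remaining strategies, none is strictly dominated by another pure strategy of the same player, so the elimination stops.
Surviving strategies — Player 1: {South}; Player 2: {S1}.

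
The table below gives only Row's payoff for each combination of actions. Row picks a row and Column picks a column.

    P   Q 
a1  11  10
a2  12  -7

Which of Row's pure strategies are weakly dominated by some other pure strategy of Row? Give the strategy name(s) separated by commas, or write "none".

Nothing dominates a1: a2 at Q (10>-7).
a2 is not dominated — it holds its own against a1 at P (12>11).

none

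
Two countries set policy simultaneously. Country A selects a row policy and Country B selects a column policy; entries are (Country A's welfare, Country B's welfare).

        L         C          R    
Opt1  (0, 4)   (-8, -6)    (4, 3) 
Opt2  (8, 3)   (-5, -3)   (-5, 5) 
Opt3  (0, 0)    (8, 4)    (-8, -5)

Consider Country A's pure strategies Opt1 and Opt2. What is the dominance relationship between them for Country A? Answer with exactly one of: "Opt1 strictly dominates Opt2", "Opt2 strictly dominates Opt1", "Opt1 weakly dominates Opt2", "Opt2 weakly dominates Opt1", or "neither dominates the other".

neither dominates the other

Opt1's payoffs vs Opt2's, by Country B's action — L: 0<8, C: -8<-5, R: 4>-5.
Opt1 does better at R but worse at L, C; neither strategy dominates the other.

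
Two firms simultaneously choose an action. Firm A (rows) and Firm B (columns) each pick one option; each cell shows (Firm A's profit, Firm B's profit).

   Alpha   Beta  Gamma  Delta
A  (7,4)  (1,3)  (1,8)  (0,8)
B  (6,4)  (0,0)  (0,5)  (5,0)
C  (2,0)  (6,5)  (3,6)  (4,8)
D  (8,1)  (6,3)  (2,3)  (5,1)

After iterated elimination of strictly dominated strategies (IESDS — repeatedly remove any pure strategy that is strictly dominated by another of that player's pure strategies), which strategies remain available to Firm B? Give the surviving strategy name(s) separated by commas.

Beta, Gamma, Delta

For Firm A, D strictly dominates A on the remaining columns (Alpha: 8>7, Beta: 6>1, Gamma: 2>1, Delta: 5>0); eliminate A.
Column Alpha is eliminated: Gamma beats it against every remaining row (B: 5>4, C: 6>0, D: 3>1).
Among the remaining strategies, none is strictly dominated by another pure strategy of the same player, so the elimination stops.
Surviving strategies — Firm A: {B, C, D}; Firm B: {Beta, Gamma, Delta}.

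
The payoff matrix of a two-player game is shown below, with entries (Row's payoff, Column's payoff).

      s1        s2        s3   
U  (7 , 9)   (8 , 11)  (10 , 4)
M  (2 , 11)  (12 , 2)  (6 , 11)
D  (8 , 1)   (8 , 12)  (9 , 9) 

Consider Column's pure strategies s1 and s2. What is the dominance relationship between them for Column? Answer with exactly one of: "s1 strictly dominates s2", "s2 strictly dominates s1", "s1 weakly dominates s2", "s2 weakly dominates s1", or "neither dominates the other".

neither dominates the other

s1's payoffs vs s2's, by Row's action — U: 9<11, M: 11>2, D: 1<12.
s1 does better at M but worse at U, D; neither strategy dominates the other.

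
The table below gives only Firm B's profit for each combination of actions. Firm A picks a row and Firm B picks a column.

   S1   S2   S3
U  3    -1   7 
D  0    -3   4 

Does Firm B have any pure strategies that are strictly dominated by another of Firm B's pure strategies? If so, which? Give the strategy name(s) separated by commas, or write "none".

S3 strictly dominates S1 — U: 7>3, D: 4>0.
S2 is strictly dominated by S1 (U: 3>-1, D: 0>-3).
Nothing dominates S3: S1 at U (7>3); S2 at U (7>-1).

S1, S2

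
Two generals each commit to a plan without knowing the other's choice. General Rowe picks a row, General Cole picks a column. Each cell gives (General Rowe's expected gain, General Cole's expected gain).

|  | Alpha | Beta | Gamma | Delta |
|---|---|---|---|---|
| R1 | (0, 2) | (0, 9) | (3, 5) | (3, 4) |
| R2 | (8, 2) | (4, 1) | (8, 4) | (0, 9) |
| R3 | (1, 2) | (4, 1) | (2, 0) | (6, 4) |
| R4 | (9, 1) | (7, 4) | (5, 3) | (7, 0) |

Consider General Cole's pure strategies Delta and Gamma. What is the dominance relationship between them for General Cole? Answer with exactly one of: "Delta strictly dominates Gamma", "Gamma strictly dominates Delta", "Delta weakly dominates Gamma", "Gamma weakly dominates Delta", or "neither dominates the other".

neither dominates the other

Compare Delta to Gamma across every action of General Rowe: R1: 4<5, R2: 9>4, R3: 4>0, R4: 0<3.
Delta does better at R2, R3 but worse at R1, R4; neither strategy dominates the other.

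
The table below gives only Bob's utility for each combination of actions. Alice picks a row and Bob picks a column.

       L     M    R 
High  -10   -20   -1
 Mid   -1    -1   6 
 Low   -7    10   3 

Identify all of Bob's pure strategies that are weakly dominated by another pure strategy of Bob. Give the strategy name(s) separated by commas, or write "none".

R weakly dominates L — High: -1>-10, Mid: 6>-1, Low: 3>-7.
M is not dominated — it holds its own against L at Low (10>-7); R at Low (10>3).
R is not dominated — it holds its own against L at High (-1>-10); M at High (-1>-20).

L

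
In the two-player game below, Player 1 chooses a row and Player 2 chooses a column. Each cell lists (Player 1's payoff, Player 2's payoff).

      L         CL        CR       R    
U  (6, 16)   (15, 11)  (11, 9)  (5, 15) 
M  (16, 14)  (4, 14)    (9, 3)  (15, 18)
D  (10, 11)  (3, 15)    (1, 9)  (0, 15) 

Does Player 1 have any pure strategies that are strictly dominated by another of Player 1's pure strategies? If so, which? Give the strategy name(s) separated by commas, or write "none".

D

Nothing dominates U: M at CL (15>4); D at CL (15>3).
M is not dominated — it holds its own against U at L (16>6); D at L (16>10).
M strictly dominates D — L: 16>10, CL: 4>3, CR: 9>1, R: 15>0.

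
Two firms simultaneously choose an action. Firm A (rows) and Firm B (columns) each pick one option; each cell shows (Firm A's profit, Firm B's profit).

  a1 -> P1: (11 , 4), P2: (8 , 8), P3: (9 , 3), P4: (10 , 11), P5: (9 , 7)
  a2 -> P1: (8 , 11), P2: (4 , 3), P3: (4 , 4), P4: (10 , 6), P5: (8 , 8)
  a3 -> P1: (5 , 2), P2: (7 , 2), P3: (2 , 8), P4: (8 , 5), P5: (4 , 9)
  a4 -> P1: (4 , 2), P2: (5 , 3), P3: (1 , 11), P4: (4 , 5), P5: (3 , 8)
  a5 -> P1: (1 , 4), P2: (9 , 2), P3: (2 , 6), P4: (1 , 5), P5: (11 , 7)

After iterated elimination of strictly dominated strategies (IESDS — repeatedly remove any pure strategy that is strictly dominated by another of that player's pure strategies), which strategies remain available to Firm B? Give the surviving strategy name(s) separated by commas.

P1, P4, P5

Row a3 is eliminated: a1 beats it against every remaining column (P1: 11>5, P2: 8>7, P3: 9>2, P4: 10>8, P5: 9>4).
Firm A's strategy a4 is strictly dominated by a1 (P1: 11>4, P2: 8>5, P3: 9>1, P4: 10>4, P5: 9>3) and is removed.
For Firm B, P4 strictly dominates P2 on the remaining rows (a1: 11>8, a2: 6>3, a5: 5>2); eliminate P2.
Firm B's strategy P3 is strictly dominated by P5 (a1: 7>3, a2: 8>4, a5: 7>6) and is removed.
Among the remaining strategies, none is strictly dominated by another pure strategy of the same player, so the elimination stops.
Surviving strategies — Firm A: {a1, a2, a5}; Firm B: {P1, P4, P5}.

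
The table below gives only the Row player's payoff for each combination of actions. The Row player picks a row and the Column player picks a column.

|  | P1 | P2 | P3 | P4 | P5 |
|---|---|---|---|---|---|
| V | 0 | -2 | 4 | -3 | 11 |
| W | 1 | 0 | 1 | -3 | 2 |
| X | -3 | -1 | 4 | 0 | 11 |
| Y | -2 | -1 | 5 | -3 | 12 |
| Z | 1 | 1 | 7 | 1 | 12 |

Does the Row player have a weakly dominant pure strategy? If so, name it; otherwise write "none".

Z vs V: P1: 1>0, P2: 1>-2, P3: 7>4, P4: 1>-3, P5: 12>11.
Z vs W: P1: 1=1, P2: 1>0, P3: 7>1, P4: 1>-3, P5: 12>2.
Z vs X: P1: 1>-3, P2: 1>-1, P3: 7>4, P4: 1>0, P5: 12>11.
Z vs Y: P1: 1>-2, P2: 1>-1, P3: 7>5, P4: 1>-3, P5: 12=12.
Z is at least as good as every other strategy against every opponent action, so it is weakly dominant.

Z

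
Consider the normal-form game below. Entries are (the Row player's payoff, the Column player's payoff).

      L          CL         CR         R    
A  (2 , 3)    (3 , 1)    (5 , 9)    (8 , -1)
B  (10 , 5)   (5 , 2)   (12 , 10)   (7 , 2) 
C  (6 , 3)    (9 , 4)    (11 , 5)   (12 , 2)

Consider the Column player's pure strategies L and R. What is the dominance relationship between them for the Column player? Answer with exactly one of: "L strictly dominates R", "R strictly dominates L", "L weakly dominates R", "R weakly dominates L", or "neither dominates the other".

L's payoffs vs R's, by the Row player's action — A: 3>-1, B: 5>2, C: 3>2.
Every comparison favours L, so L strictly dominates R.

L strictly dominates R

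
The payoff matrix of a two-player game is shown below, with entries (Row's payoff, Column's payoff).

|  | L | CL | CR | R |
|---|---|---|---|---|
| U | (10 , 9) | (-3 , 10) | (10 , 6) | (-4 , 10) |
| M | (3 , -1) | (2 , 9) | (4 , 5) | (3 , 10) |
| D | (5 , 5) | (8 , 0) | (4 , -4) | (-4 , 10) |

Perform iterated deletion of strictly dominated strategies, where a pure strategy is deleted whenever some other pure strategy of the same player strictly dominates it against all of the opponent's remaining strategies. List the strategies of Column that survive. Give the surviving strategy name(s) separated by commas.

R

Column L is eliminated: R beats it against every remaining row (U: 10>9, M: 10>-1, D: 10>5).
Column CR is eliminated: CL beats it against every remaining row (U: 10>6, M: 9>5, D: 0>-4).
Row U is eliminated: M beats it against every remaining column (CL: 2>-3, R: 3>-4).
Column CL is eliminated: R beats it against every remaining row (M: 10>9, D: 10>0).
Row's strategy D is strictly dominated by M (R: 3>-4) and is removed.
Among the remaining strategies, none is strictly dominated by another pure strategy of the same player, so the elimination stops.
Surviving strategies — Row: {M}; Column: {R}.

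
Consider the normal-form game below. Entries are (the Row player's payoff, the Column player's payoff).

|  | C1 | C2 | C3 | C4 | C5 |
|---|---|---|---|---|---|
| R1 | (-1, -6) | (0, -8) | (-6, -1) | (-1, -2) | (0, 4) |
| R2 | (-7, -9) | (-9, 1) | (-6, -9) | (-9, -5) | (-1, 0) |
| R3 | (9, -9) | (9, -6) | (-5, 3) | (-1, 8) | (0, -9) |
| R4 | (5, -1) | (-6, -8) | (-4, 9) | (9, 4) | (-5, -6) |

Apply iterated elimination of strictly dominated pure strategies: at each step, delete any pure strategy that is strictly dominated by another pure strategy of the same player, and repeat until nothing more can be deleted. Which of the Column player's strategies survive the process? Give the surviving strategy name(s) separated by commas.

C3, C4, C5

The Row player's strategy R2 is strictly dominated by R3 (C1: 9>-7, C2: 9>-9, C3: -5>-6, C4: -1>-9, C5: 0>-1) and is removed.
For the Column player, C3 strictly dominates C1 on the remaining rows (R1: -1>-6, R3: 3>-9, R4: 9>-1); eliminate C1.
For the Column player, C3 strictly dominates C2 on the remaining rows (R1: -1>-8, R3: 3>-6, R4: 9>-8); eliminate C2.
Among the remaining strategies, none is strictly dominated by another pure strategy of the same player, so the elimination stops.
Surviving strategies — the Row player: {R1, R3, R4}; the Column player: {C3, C4, C5}.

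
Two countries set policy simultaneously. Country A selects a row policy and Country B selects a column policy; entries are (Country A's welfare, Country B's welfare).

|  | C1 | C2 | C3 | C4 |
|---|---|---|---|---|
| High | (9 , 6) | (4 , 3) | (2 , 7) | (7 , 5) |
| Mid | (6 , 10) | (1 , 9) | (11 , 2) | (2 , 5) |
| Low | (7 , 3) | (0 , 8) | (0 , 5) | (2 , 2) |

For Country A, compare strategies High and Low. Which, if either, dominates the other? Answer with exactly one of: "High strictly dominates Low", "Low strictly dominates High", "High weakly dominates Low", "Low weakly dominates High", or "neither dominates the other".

High strictly dominates Low

Compare High to Low across every action of Country B: C1: 9>7, C2: 4>0, C3: 2>0, C4: 7>2.
High gives a strictly higher payoff against every action of Country B, so High strictly dominates Low.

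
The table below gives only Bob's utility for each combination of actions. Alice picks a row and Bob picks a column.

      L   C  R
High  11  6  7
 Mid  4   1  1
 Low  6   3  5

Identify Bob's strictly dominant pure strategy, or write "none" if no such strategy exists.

L

L vs C: High: 11>6, Mid: 4>1, Low: 6>3.
L vs R: High: 11>7, Mid: 4>1, Low: 6>5.
L strictly beats every other strategy against every opponent action, so it is strictly dominant.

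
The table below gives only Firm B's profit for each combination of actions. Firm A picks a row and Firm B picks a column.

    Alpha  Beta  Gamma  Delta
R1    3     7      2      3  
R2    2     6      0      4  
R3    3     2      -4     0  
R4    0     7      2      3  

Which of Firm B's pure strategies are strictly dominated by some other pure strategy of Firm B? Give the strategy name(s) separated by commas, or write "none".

Gamma, Delta

Alpha: no other strategy beats it everywhere (Beta at R3 (3>2); Gamma at R1 (3>2); Delta at R1 (3=3)).
Beta is not dominated — it holds its own against Alpha at R1 (7>3); Gamma at R1 (7>2); Delta at R1 (7>3).
Gamma is strictly dominated by Beta (R1: 7>2, R2: 6>0, R3: 2>-4, R4: 7>2).
Delta is strictly dominated by Beta (R1: 7>3, R2: 6>4, R3: 2>0, R4: 7>3).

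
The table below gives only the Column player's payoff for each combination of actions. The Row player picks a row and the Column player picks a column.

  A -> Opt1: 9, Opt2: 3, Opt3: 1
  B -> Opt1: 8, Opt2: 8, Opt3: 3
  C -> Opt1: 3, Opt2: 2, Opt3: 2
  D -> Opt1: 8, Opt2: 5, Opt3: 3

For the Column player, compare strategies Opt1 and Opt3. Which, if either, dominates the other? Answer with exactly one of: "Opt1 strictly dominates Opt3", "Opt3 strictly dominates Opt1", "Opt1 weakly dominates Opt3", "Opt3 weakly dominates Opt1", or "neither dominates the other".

Opt1 strictly dominates Opt3

Opt1's payoffs vs Opt3's, by the Row player's action — A: 9>1, B: 8>3, C: 3>2, D: 8>3.
Every comparison favours Opt1, so Opt1 strictly dominates Opt3.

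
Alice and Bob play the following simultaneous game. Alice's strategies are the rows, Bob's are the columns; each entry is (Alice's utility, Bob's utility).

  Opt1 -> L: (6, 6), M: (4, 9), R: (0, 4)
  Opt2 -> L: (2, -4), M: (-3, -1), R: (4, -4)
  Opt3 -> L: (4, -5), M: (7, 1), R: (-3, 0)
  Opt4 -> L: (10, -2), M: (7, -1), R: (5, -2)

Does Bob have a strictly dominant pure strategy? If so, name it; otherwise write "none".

M vs L: Opt1: 9>6, Opt2: -1>-4, Opt3: 1>-5, Opt4: -1>-2.
M vs R: Opt1: 9>4, Opt2: -1>-4, Opt3: 1>0, Opt4: -1>-2.
M strictly beats every other strategy against every opponent action, so it is strictly dominant.

M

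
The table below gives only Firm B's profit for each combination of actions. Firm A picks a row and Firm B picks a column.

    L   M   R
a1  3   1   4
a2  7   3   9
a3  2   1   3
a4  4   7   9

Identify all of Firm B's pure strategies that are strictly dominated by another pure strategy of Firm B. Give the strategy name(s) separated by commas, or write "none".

L, M

L is strictly dominated by R (a1: 4>3, a2: 9>7, a3: 3>2, a4: 9>4).
M: dominated, since R does at least as well everywhere (a1: 4>1, a2: 9>3, a3: 3>1, a4: 9>7).
R: no other strategy beats it everywhere (L at a1 (4>3); M at a1 (4>1)).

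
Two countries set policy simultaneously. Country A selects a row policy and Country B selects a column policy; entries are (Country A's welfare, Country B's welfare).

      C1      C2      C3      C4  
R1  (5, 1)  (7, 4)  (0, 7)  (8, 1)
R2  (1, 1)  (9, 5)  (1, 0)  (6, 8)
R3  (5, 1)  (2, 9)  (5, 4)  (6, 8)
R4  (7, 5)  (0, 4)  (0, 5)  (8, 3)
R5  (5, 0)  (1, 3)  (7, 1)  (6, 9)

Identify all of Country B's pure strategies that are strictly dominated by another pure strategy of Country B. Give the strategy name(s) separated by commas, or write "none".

none

C1 is not dominated — it holds its own against C2 at R4 (5>4); C3 at R2 (1>0); C4 at R1 (1=1).
Nothing dominates C2: C1 at R1 (4>1); C3 at R2 (5>0); C4 at R1 (4>1).
C3: no other strategy beats it everywhere (C1 at R1 (7>1); C2 at R1 (7>4); C4 at R1 (7>1)).
C4 is not dominated — it holds its own against C1 at R1 (1=1); C2 at R2 (8>5); C3 at R2 (8>0).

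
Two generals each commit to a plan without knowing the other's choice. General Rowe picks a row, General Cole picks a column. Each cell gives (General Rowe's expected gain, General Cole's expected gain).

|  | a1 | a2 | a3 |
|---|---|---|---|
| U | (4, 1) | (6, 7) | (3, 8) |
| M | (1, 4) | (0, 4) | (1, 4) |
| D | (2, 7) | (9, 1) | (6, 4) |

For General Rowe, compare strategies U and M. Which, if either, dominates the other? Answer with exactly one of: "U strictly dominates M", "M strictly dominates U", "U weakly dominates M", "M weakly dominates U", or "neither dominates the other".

U strictly dominates M

Compare U to M across each opponent action: a1: 4>1, a2: 6>0, a3: 3>1.
Every comparison favours U, so U strictly dominates M.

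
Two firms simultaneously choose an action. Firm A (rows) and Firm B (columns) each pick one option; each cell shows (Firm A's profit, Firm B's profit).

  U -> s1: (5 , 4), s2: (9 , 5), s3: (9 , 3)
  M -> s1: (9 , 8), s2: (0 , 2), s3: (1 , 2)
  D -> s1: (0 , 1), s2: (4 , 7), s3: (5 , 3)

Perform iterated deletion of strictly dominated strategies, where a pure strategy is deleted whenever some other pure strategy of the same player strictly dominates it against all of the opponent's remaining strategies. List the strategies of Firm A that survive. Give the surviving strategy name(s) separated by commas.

Firm A's strategy D is strictly dominated by U (s1: 5>0, s2: 9>4, s3: 9>5) and is removed.
For Firm B, s1 strictly dominates s3 on the remaining rows (U: 4>3, M: 8>2); eliminate s3.
Among the remaining strategies, none is strictly dominated by another pure strategy of the same player, so the elimination stops.
Surviving strategies — Firm A: {U, M}; Firm B: {s1, s2}.

U, M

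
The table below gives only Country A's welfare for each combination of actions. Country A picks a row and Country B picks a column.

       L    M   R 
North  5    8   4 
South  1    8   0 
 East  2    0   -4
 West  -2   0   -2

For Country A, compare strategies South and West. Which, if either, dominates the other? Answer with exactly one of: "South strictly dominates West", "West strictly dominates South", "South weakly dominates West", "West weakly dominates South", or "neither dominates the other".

South strictly dominates West

Compare South to West across every action of Country B: L: 1>-2, M: 8>0, R: 0>-2.
Every comparison favours South, so South strictly dominates West.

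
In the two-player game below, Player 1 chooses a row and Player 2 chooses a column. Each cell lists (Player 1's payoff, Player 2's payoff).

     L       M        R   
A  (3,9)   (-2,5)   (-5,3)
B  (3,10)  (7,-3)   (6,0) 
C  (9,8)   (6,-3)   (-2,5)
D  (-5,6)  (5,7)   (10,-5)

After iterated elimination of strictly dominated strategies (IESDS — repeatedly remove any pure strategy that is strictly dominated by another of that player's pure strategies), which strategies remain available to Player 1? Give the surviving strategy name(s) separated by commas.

Player 1's strategy A is strictly dominated by C (L: 9>3, M: 6>-2, R: -2>-5) and is removed.
Player 2's strategy R is strictly dominated by L (B: 10>0, C: 8>5, D: 6>-5) and is removed.
For Player 1, B strictly dominates D on the remaining columns (L: 3>-5, M: 7>5); eliminate D.
For Player 2, L strictly dominates M on the remaining rows (B: 10>-3, C: 8>-3); eliminate M.
Player 1's strategy B is strictly dominated by C (L: 9>3) and is removed.
Among the remaining strategies, none is strictly dominated by another pure strategy of the same player, so the elimination stops.
Surviving strategies — Player 1: {C}; Player 2: {L}.

C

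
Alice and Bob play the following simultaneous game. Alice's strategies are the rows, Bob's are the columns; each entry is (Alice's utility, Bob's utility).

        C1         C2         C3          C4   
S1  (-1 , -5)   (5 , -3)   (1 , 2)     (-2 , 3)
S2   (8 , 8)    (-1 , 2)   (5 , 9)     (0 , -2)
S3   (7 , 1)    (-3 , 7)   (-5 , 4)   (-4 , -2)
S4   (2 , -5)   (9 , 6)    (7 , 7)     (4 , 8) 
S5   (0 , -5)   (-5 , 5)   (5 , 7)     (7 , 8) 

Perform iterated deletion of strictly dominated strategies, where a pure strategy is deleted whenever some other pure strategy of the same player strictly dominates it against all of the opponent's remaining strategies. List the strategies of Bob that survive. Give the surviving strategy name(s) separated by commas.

C4

Alice's strategy S1 is strictly dominated by S4 (C1: 2>-1, C2: 9>5, C3: 7>1, C4: 4>-2) and is removed.
Alice's strategy S3 is strictly dominated by S2 (C1: 8>7, C2: -1>-3, C3: 5>-5, C4: 0>-4) and is removed.
Bob's strategy C1 is strictly dominated by C3 (S2: 9>8, S4: 7>-5, S5: 7>-5) and is removed.
Row S2 is eliminated: S4 beats it against every remaining column (C2: 9>-1, C3: 7>5, C4: 4>0).
Bob's strategy C2 is strictly dominated by C3 (S4: 7>6, S5: 7>5) and is removed.
For Bob, C4 strictly dominates C3 on the remaining rows (S4: 8>7, S5: 8>7); eliminate C3.
For Alice, S5 strictly dominates S4 on the remaining columns (C4: 7>4); eliminate S4.
Among the remaining strategies, none is strictly dominated by another pure strategy of the same player, so the elimination stops.
Surviving strategies — Alice: {S5}; Bob: {C4}.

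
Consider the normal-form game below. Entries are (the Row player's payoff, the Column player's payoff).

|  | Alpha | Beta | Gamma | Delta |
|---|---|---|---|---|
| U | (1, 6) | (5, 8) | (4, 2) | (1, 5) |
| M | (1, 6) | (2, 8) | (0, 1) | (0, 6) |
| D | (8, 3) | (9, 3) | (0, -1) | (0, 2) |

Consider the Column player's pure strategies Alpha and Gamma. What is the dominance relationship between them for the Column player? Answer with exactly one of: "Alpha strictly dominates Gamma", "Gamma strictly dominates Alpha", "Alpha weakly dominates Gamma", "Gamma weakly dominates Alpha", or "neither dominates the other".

Alpha strictly dominates Gamma

Alpha's payoffs vs Gamma's, by the Row player's action — U: 6>2, M: 6>1, D: 3>-1.
Alpha gives a strictly higher payoff against each choice by the Row player, so Alpha strictly dominates Gamma.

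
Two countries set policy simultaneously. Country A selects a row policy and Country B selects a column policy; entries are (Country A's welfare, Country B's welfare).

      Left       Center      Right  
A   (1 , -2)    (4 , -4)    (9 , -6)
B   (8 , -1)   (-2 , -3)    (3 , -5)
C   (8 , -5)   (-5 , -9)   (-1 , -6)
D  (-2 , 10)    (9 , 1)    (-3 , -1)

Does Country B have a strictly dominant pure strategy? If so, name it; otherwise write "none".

Left vs Center: A: -2>-4, B: -1>-3, C: -5>-9, D: 10>1.
Left vs Right: A: -2>-6, B: -1>-5, C: -5>-6, D: 10>-1.
Left strictly beats every other strategy against every opponent action, so it is strictly dominant.

Left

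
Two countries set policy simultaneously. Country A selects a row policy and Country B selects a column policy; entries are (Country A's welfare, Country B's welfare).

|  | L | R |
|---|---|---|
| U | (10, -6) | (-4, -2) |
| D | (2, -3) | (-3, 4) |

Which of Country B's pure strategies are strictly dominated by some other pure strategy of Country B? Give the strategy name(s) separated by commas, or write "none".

L: dominated, since R does at least as well everywhere (U: -2>-6, D: 4>-3).
R: no other strategy beats it everywhere (L at U (-2>-6)).

L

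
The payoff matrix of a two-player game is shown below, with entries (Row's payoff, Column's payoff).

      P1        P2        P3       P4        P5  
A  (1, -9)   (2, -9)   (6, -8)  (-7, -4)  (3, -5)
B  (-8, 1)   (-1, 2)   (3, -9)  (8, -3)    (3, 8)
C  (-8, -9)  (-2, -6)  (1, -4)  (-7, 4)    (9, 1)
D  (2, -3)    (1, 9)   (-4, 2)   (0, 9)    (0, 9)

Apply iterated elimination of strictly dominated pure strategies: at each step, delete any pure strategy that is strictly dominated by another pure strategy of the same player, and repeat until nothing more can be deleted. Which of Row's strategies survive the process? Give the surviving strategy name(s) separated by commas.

A, B, C, D

Column's strategy P1 is strictly dominated by P5 (A: -5>-9, B: 8>1, C: 1>-9, D: 9>-3) and is removed.
For Column, P4 strictly dominates P3 on the remaining rows (A: -4>-8, B: -3>-9, C: 4>-4, D: 9>2); eliminate P3.
Among the remaining strategies, none is strictly dominated by another pure strategy of the same player, so the elimination stops.
Surviving strategies — Row: {A, B, C, D}; Column: {P2, P4, P5}.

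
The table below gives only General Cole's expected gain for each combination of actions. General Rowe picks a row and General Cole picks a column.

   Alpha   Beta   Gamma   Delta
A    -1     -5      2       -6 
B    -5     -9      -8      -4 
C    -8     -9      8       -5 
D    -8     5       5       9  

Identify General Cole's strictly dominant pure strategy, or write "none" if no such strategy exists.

Alpha fails to dominate Beta at D (-8<5).
Beta fails to dominate Alpha at A (-5<-1).
Gamma fails to dominate Alpha at B (-8<-5).
Delta fails to dominate Alpha at A (-6<-1).
No single strategy dominates all the others.

none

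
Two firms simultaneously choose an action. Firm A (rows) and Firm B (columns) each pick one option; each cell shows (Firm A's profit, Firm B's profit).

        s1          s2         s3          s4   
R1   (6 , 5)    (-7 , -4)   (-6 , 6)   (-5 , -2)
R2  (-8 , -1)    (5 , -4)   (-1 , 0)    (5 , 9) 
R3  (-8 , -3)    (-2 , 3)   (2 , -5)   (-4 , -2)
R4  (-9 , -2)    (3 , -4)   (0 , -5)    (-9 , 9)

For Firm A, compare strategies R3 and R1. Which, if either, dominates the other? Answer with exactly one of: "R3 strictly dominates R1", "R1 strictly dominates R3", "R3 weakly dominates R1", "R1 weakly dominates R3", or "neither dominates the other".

neither dominates the other

R3's payoffs vs R1's, by Firm B's action — s1: -8<6, s2: -2>-7, s3: 2>-6, s4: -4>-5.
R3 does better at s2, s3, s4 but worse at s1; neither strategy dominates the other.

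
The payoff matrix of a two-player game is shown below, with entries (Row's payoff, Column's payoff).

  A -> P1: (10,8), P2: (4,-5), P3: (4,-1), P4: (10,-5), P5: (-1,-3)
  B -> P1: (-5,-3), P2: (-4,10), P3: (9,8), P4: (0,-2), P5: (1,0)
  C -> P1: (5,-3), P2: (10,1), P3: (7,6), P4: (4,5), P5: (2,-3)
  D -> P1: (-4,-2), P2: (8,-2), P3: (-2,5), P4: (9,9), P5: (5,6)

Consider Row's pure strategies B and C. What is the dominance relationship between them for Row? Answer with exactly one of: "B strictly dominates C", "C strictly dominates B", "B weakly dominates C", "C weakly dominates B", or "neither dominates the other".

neither dominates the other

B's payoffs vs C's, by Column's action — P1: -5<5, P2: -4<10, P3: 9>7, P4: 0<4, P5: 1<2.
B does better at P3 but worse at P1, P2, P4, P5; neither strategy dominates the other.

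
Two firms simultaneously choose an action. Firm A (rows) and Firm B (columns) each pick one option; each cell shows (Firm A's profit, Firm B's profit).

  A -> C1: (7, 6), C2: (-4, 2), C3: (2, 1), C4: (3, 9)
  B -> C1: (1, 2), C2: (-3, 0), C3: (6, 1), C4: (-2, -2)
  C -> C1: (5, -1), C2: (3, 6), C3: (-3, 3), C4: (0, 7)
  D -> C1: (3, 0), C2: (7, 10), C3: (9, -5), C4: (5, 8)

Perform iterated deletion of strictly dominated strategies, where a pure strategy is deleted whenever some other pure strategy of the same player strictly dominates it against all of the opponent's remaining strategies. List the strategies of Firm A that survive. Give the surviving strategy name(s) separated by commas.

D

For Firm A, D strictly dominates B on the remaining columns (C1: 3>1, C2: 7>-3, C3: 9>6, C4: 5>-2); eliminate B.
For Firm B, C4 strictly dominates C1 on the remaining rows (A: 9>6, C: 7>-1, D: 8>0); eliminate C1.
Firm A's strategy A is strictly dominated by D (C2: 7>-4, C3: 9>2, C4: 5>3) and is removed.
For Firm A, D strictly dominates C on the remaining columns (C2: 7>3, C3: 9>-3, C4: 5>0); eliminate C.
For Firm B, C2 strictly dominates C3 on the remaining rows (D: 10>-5); eliminate C3.
Firm B's strategy C4 is strictly dominated by C2 (D: 10>8) and is removed.
Among the remaining strategies, none is strictly dominated by another pure strategy of the same player, so the elimination stops.
Surviving strategies — Firm A: {D}; Firm B: {C2}.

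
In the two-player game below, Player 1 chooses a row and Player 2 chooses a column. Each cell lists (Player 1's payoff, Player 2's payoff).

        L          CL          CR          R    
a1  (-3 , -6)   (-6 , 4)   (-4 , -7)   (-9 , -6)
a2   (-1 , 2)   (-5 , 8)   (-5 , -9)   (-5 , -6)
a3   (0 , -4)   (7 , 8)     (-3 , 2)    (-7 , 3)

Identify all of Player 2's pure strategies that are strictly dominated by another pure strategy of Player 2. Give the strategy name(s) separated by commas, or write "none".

L: dominated, since CL does at least as well everywhere (a1: 4>-6, a2: 8>2, a3: 8>-4).
CL is not dominated — it holds its own against L at a1 (4>-6); CR at a1 (4>-7); R at a1 (4>-6).
CR is strictly dominated by CL (a1: 4>-7, a2: 8>-9, a3: 8>2).
CL strictly dominates R — a1: 4>-6, a2: 8>-6, a3: 8>3.

L, CR, R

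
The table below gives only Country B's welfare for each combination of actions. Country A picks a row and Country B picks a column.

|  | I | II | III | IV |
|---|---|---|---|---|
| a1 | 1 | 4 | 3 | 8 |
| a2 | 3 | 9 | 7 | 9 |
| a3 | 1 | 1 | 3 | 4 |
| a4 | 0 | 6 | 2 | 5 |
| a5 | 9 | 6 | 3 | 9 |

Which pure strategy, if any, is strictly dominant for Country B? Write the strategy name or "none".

I fails to dominate II at a1 (1<4).
II fails to dominate I at a3 (1=1).
III fails to dominate I at a5 (3<9).
IV fails to dominate I at a5 (9=9).
No single strategy dominates all the others.

none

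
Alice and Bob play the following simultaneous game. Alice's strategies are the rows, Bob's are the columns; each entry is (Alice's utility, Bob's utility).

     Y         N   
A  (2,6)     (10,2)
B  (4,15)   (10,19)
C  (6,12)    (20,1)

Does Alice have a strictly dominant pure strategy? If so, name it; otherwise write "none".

C vs A: Y: 6>2, N: 20>10.
C vs B: Y: 6>4, N: 20>10.
C strictly beats every other strategy against every opponent action, so it is strictly dominant.

C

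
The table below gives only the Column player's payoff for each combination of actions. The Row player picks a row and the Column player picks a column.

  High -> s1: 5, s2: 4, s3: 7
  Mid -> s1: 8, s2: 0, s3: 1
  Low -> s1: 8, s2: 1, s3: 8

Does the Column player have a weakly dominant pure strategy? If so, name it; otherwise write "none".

s1 fails to dominate s3 at High (5<7).
s2 fails to dominate s1 at High (4<5).
s3 fails to dominate s1 at Mid (1<8).
No single strategy dominates all the others.

none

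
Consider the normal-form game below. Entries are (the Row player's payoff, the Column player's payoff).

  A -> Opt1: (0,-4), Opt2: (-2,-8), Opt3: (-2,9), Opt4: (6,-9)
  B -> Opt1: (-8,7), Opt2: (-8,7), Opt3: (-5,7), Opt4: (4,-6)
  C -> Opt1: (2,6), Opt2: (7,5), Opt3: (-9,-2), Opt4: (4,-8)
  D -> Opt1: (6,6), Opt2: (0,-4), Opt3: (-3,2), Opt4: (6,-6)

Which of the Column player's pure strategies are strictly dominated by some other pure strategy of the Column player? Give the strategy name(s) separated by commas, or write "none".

Nothing dominates Opt1: Opt2 at A (-4>-8); Opt3 at B (7=7); Opt4 at A (-4>-9).
Opt2 is not dominated — it holds its own against Opt1 at B (7=7); Opt3 at B (7=7); Opt4 at A (-8>-9).
Opt3 is not dominated — it holds its own against Opt1 at A (9>-4); Opt2 at A (9>-8); Opt4 at A (9>-9).
Opt1 strictly dominates Opt4 — A: -4>-9, B: 7>-6, C: 6>-8, D: 6>-6.

Opt4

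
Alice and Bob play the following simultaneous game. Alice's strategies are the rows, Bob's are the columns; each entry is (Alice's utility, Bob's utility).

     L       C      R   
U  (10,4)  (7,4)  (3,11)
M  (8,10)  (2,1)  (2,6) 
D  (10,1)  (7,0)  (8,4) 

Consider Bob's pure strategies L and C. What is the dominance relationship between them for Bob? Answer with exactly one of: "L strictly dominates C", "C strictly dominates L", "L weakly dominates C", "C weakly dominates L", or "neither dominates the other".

L weakly dominates C

Compare L to C across every action of Alice: U: 4=4, M: 10>1, D: 1>0.
L is at least as good everywhere and strictly better somewhere (tied only at U), so L weakly but not strictly dominates C.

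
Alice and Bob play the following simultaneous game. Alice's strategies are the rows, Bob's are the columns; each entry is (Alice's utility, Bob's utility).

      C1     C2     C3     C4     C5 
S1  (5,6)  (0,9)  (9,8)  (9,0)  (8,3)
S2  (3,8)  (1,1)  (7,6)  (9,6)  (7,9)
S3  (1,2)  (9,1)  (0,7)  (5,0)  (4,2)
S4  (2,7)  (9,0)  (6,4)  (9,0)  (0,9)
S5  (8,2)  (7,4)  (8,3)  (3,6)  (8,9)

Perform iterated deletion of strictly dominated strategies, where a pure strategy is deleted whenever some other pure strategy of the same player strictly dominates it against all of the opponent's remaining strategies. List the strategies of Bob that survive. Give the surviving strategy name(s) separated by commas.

C1, C2, C3, C5

Bob's strategy C4 is strictly dominated by C5 (S1: 3>0, S2: 9>6, S3: 2>0, S4: 9>0, S5: 9>6) and is removed.
Row S2 is eliminated: S5 beats it against every remaining column (C1: 8>3, C2: 7>1, C3: 8>7, C5: 8>7).
Among the remaining strategies, none is strictly dominated by another pure strategy of the same player, so the elimination stops.
Surviving strategies — Alice: {S1, S3, S4, S5}; Bob: {C1, C2, C3, C5}.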